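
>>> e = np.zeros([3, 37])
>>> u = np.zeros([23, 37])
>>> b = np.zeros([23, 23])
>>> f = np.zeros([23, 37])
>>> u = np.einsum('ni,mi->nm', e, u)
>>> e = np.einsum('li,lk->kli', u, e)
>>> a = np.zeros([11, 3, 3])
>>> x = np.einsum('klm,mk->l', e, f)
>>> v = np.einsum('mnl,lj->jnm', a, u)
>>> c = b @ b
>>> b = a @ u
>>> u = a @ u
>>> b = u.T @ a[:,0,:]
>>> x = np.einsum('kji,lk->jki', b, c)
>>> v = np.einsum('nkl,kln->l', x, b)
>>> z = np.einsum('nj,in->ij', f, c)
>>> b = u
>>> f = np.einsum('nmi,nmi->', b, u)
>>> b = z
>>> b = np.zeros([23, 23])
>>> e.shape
(37, 3, 23)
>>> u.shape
(11, 3, 23)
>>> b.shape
(23, 23)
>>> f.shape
()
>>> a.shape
(11, 3, 3)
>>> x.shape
(3, 23, 3)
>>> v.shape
(3,)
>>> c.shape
(23, 23)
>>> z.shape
(23, 37)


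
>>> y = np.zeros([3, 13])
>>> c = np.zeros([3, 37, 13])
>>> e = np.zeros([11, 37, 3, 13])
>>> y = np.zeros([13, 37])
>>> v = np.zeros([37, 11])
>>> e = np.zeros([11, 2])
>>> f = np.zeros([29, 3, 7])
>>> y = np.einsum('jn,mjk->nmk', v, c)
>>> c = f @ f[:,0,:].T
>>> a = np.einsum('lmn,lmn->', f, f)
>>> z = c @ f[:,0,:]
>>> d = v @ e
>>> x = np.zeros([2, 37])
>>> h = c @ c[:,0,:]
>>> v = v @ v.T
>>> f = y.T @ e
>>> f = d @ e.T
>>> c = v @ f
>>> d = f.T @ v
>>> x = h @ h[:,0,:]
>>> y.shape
(11, 3, 13)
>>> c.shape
(37, 11)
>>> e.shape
(11, 2)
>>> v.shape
(37, 37)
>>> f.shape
(37, 11)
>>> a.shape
()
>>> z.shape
(29, 3, 7)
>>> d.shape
(11, 37)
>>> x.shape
(29, 3, 29)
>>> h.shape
(29, 3, 29)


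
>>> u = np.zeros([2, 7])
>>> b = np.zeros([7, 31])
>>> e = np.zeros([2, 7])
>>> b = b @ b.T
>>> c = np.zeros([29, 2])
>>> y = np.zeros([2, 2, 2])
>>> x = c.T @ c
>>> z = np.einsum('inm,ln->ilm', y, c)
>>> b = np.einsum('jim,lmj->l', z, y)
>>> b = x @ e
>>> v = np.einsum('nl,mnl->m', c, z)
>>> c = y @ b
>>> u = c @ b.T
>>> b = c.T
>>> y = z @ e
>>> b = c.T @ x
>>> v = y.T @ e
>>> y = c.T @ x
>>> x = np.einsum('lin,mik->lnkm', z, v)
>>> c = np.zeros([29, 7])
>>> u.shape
(2, 2, 2)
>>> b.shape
(7, 2, 2)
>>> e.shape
(2, 7)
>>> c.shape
(29, 7)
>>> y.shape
(7, 2, 2)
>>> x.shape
(2, 2, 7, 7)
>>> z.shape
(2, 29, 2)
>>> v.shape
(7, 29, 7)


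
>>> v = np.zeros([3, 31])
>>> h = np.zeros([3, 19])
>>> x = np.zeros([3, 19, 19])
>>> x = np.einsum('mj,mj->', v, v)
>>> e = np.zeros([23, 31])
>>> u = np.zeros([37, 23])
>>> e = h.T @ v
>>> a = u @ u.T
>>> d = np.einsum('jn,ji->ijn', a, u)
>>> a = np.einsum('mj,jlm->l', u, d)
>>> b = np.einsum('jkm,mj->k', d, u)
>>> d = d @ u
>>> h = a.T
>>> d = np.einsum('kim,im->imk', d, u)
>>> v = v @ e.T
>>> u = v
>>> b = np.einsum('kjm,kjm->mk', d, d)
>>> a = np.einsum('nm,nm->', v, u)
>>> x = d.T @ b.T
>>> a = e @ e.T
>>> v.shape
(3, 19)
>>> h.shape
(37,)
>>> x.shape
(23, 23, 23)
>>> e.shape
(19, 31)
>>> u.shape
(3, 19)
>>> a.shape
(19, 19)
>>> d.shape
(37, 23, 23)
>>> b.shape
(23, 37)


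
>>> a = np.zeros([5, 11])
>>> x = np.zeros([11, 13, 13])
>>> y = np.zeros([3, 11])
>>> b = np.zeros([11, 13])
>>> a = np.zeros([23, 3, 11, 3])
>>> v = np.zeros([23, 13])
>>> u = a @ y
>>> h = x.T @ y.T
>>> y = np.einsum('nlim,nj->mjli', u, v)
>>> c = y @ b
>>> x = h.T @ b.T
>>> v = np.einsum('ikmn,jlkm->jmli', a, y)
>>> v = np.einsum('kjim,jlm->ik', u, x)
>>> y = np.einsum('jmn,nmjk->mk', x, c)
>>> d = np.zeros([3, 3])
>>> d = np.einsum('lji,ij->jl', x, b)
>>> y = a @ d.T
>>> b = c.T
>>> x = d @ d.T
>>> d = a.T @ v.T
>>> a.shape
(23, 3, 11, 3)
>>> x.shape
(13, 13)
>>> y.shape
(23, 3, 11, 13)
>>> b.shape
(13, 3, 13, 11)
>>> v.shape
(11, 23)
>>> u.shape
(23, 3, 11, 11)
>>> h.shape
(13, 13, 3)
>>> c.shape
(11, 13, 3, 13)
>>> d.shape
(3, 11, 3, 11)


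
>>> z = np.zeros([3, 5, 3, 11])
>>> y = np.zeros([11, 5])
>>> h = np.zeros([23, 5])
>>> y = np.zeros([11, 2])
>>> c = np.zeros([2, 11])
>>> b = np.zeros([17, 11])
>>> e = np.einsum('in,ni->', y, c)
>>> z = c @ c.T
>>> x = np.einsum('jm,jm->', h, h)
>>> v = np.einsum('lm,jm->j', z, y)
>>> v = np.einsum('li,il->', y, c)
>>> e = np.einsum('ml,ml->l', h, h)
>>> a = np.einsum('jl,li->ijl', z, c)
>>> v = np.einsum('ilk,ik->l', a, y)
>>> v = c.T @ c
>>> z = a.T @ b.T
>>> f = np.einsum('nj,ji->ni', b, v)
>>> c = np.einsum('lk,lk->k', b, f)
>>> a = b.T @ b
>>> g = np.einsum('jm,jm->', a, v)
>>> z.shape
(2, 2, 17)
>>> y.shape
(11, 2)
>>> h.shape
(23, 5)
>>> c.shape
(11,)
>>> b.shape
(17, 11)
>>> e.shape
(5,)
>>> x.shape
()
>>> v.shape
(11, 11)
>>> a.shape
(11, 11)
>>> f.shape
(17, 11)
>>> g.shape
()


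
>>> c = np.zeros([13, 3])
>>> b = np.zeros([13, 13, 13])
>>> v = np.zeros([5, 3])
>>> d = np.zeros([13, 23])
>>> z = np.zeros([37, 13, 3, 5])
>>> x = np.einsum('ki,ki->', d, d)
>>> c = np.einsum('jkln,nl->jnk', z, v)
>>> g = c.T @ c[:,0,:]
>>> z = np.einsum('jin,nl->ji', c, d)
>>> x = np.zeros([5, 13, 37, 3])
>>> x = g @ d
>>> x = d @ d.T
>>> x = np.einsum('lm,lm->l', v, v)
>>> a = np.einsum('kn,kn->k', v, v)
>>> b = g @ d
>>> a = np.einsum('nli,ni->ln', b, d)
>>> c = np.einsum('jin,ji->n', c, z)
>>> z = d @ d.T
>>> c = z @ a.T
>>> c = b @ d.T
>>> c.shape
(13, 5, 13)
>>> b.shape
(13, 5, 23)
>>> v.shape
(5, 3)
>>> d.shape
(13, 23)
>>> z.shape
(13, 13)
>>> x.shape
(5,)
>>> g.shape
(13, 5, 13)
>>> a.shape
(5, 13)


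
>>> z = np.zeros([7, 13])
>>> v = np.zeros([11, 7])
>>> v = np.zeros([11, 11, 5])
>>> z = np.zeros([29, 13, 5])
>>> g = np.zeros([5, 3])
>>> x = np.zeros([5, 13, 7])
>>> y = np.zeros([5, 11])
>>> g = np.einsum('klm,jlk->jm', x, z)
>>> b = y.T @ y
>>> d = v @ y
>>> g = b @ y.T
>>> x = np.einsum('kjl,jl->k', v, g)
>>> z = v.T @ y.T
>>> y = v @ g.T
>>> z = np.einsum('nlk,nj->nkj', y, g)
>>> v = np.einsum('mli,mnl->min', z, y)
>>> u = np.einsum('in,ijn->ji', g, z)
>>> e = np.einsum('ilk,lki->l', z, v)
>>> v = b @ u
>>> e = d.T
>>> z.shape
(11, 11, 5)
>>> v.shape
(11, 11)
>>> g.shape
(11, 5)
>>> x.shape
(11,)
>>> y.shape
(11, 11, 11)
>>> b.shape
(11, 11)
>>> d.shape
(11, 11, 11)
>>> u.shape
(11, 11)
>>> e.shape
(11, 11, 11)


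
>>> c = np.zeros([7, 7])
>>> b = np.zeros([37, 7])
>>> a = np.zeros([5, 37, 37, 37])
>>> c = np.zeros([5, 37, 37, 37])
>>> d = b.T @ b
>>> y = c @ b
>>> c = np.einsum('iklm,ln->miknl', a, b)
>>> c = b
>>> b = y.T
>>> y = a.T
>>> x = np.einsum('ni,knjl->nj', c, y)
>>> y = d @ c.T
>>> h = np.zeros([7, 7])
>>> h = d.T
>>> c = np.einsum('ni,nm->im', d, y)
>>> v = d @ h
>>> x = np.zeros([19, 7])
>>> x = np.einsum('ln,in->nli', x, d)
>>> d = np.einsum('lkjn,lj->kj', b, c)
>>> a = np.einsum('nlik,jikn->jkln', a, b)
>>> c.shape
(7, 37)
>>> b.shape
(7, 37, 37, 5)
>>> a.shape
(7, 37, 37, 5)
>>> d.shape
(37, 37)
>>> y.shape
(7, 37)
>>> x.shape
(7, 19, 7)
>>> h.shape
(7, 7)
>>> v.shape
(7, 7)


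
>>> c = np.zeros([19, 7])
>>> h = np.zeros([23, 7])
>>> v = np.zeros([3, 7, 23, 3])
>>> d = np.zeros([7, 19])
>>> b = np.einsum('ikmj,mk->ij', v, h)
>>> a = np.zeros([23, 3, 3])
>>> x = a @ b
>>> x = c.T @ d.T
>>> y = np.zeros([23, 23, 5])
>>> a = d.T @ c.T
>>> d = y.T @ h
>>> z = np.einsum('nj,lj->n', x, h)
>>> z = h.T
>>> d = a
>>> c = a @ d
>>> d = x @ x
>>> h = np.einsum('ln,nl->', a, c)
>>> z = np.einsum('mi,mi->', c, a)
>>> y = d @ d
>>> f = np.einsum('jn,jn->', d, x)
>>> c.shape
(19, 19)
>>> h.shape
()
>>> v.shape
(3, 7, 23, 3)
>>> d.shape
(7, 7)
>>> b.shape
(3, 3)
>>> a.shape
(19, 19)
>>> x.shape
(7, 7)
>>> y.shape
(7, 7)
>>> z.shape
()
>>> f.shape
()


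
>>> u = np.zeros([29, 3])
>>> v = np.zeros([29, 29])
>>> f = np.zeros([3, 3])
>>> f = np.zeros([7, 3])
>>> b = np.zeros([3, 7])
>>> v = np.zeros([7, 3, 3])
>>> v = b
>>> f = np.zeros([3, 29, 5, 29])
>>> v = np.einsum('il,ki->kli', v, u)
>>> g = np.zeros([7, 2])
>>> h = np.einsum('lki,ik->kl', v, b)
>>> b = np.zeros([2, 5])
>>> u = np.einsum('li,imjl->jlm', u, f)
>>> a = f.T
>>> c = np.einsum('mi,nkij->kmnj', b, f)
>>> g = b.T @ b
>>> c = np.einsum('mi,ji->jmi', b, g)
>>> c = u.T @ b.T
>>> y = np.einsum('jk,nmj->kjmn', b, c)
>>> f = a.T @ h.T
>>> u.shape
(5, 29, 29)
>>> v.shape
(29, 7, 3)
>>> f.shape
(3, 29, 5, 7)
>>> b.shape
(2, 5)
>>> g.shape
(5, 5)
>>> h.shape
(7, 29)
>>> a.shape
(29, 5, 29, 3)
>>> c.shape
(29, 29, 2)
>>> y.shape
(5, 2, 29, 29)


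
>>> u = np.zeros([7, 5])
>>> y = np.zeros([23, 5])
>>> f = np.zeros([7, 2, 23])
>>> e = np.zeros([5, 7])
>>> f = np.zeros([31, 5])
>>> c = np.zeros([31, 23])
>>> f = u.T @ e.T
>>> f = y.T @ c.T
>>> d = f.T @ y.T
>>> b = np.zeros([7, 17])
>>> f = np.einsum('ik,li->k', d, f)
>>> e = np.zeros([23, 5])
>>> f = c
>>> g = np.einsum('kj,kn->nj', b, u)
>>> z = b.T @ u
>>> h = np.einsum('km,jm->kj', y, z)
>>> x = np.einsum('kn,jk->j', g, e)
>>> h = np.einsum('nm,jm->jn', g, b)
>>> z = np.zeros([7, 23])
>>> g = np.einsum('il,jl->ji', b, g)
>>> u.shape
(7, 5)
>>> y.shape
(23, 5)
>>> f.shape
(31, 23)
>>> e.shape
(23, 5)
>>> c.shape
(31, 23)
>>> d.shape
(31, 23)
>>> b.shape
(7, 17)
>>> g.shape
(5, 7)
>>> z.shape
(7, 23)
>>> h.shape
(7, 5)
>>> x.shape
(23,)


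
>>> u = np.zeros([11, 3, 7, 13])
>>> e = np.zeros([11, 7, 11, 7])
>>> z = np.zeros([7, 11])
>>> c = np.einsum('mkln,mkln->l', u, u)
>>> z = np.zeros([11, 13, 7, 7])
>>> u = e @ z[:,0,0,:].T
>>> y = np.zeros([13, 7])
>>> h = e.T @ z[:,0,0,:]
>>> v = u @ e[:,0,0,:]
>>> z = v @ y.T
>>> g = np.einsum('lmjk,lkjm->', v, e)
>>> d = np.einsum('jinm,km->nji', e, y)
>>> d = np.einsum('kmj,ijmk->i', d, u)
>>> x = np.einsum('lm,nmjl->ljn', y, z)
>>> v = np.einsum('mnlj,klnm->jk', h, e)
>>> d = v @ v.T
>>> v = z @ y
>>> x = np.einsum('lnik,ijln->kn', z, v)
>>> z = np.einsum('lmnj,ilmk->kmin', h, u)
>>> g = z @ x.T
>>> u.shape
(11, 7, 11, 11)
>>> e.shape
(11, 7, 11, 7)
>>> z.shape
(11, 11, 11, 7)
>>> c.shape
(7,)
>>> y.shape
(13, 7)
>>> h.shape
(7, 11, 7, 7)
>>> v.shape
(11, 7, 11, 7)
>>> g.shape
(11, 11, 11, 13)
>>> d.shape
(7, 7)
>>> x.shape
(13, 7)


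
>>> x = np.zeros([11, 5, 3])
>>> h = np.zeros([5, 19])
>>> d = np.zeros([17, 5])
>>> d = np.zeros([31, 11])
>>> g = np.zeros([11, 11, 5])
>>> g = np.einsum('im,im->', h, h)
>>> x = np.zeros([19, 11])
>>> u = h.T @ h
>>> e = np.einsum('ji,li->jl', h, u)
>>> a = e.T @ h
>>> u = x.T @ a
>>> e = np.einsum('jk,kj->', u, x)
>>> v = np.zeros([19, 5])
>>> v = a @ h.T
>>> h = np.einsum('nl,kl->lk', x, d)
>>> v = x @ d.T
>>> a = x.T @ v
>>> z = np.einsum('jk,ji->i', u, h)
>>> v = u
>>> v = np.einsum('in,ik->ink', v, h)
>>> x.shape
(19, 11)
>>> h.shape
(11, 31)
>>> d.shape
(31, 11)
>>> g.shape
()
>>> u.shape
(11, 19)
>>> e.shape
()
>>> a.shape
(11, 31)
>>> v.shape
(11, 19, 31)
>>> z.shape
(31,)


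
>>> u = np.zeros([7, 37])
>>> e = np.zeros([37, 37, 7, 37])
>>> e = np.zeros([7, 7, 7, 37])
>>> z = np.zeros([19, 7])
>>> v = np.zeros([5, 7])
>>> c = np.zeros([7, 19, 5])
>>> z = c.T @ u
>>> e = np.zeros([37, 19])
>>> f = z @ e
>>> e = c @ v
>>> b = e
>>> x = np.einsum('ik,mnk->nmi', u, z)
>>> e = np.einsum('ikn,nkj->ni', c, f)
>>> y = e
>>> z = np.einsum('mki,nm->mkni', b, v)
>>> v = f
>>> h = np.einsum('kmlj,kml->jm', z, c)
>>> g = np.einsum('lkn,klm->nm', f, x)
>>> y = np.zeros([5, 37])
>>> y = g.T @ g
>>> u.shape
(7, 37)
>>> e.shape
(5, 7)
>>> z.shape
(7, 19, 5, 7)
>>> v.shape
(5, 19, 19)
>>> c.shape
(7, 19, 5)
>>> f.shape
(5, 19, 19)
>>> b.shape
(7, 19, 7)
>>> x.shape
(19, 5, 7)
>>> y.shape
(7, 7)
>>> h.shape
(7, 19)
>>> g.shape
(19, 7)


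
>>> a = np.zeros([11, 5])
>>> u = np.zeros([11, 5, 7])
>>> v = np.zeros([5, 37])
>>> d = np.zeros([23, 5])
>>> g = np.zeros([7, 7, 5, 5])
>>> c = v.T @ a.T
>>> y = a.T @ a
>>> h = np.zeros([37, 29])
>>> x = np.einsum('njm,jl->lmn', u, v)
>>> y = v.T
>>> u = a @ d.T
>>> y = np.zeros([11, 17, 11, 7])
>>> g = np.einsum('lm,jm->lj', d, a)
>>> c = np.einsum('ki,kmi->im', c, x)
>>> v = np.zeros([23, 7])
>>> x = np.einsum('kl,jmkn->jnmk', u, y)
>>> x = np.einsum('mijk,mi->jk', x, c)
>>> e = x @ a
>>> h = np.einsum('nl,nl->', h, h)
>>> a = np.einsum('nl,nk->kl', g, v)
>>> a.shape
(7, 11)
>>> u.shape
(11, 23)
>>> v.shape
(23, 7)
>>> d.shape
(23, 5)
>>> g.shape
(23, 11)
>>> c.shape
(11, 7)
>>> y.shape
(11, 17, 11, 7)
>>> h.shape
()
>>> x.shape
(17, 11)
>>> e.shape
(17, 5)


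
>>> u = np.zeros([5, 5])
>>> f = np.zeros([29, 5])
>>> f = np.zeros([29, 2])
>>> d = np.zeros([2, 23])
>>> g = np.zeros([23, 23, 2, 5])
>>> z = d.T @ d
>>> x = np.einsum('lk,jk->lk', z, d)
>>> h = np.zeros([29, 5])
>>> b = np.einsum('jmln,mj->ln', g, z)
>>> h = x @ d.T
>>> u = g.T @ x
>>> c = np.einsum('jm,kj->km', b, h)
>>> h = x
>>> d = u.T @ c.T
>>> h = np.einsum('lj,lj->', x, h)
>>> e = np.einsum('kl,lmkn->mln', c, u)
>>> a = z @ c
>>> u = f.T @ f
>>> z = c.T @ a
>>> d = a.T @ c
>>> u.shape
(2, 2)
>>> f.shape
(29, 2)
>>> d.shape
(5, 5)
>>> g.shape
(23, 23, 2, 5)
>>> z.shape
(5, 5)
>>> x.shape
(23, 23)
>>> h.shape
()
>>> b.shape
(2, 5)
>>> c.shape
(23, 5)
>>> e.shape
(2, 5, 23)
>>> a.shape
(23, 5)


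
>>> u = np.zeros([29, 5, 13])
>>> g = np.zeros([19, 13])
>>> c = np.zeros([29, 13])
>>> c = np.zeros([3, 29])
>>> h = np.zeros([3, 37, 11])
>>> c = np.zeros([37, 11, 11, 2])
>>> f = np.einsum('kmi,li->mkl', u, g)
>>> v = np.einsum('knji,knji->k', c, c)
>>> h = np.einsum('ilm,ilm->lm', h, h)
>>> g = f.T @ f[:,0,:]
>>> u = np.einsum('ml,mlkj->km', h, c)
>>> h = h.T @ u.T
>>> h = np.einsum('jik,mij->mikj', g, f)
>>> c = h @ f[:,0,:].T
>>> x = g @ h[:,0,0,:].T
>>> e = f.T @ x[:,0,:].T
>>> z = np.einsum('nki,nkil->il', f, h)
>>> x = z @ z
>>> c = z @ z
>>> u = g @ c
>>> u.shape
(19, 29, 19)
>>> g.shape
(19, 29, 19)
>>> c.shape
(19, 19)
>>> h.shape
(5, 29, 19, 19)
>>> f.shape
(5, 29, 19)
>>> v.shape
(37,)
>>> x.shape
(19, 19)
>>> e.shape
(19, 29, 19)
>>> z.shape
(19, 19)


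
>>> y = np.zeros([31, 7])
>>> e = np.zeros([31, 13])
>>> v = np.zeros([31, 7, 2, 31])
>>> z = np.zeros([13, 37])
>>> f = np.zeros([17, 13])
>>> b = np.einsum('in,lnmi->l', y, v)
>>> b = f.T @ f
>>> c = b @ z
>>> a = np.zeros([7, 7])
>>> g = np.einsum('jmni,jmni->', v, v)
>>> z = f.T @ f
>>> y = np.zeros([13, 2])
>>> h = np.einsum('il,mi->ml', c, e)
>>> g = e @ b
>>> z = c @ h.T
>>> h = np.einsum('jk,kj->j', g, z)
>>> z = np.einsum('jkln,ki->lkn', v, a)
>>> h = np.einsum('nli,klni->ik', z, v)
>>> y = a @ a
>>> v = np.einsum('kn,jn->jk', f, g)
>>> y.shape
(7, 7)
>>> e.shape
(31, 13)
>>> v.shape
(31, 17)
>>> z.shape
(2, 7, 31)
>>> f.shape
(17, 13)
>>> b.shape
(13, 13)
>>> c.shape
(13, 37)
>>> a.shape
(7, 7)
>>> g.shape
(31, 13)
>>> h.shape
(31, 31)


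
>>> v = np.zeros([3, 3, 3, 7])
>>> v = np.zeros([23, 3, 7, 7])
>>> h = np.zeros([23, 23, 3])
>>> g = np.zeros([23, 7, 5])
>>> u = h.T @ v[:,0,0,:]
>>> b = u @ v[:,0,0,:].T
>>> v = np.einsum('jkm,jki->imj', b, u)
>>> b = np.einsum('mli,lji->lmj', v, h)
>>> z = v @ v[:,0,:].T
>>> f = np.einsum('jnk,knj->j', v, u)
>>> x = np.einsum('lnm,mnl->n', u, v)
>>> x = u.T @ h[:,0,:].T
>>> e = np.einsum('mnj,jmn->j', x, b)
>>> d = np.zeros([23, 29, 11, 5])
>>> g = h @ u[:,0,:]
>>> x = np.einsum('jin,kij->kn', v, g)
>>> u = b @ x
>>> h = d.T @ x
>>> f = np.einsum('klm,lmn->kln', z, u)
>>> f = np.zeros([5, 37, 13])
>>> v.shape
(7, 23, 3)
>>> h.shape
(5, 11, 29, 3)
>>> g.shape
(23, 23, 7)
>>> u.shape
(23, 7, 3)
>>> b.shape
(23, 7, 23)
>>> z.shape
(7, 23, 7)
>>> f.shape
(5, 37, 13)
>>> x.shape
(23, 3)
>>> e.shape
(23,)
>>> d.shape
(23, 29, 11, 5)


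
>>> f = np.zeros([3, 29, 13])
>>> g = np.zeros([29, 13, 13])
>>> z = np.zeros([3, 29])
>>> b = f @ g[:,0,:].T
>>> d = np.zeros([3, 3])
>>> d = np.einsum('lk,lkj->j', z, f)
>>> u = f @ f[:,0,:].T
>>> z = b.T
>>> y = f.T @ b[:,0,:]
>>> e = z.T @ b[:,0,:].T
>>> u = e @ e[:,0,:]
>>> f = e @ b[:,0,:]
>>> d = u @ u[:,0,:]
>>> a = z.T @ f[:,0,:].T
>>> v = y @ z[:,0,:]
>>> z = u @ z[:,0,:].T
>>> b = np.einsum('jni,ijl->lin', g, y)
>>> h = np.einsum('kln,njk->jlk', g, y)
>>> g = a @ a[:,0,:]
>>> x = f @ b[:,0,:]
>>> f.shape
(3, 29, 29)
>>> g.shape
(3, 29, 3)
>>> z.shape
(3, 29, 29)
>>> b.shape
(29, 13, 13)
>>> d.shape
(3, 29, 3)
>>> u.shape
(3, 29, 3)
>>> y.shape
(13, 29, 29)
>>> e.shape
(3, 29, 3)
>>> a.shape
(3, 29, 3)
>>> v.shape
(13, 29, 3)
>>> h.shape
(29, 13, 29)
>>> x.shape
(3, 29, 13)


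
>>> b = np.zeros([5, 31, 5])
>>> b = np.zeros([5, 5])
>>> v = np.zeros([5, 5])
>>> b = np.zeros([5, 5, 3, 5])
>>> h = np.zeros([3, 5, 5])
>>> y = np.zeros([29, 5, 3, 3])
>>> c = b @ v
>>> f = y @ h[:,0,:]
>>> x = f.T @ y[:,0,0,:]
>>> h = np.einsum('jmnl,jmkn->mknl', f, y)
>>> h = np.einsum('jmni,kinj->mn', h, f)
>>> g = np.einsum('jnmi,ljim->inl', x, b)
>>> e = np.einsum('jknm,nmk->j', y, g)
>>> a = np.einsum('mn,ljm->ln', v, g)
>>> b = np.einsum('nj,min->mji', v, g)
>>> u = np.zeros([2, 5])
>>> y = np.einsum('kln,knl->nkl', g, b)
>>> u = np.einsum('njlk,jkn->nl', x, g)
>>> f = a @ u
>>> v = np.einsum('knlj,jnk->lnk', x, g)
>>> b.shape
(3, 5, 3)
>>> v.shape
(5, 3, 5)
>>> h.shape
(3, 3)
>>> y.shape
(5, 3, 3)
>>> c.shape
(5, 5, 3, 5)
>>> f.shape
(3, 5)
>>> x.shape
(5, 3, 5, 3)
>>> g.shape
(3, 3, 5)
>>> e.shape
(29,)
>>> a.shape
(3, 5)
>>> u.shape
(5, 5)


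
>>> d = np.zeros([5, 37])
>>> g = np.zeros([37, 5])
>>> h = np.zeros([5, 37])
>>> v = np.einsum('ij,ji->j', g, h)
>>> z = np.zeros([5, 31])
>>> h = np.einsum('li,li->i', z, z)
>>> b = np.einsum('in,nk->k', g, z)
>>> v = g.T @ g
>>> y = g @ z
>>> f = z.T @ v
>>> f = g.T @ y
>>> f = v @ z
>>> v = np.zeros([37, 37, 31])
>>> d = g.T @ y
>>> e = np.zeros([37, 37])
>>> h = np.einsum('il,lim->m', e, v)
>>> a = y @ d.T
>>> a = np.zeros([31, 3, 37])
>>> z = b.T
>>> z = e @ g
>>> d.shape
(5, 31)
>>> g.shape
(37, 5)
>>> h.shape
(31,)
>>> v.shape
(37, 37, 31)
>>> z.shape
(37, 5)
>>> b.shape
(31,)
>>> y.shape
(37, 31)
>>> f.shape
(5, 31)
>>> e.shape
(37, 37)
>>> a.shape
(31, 3, 37)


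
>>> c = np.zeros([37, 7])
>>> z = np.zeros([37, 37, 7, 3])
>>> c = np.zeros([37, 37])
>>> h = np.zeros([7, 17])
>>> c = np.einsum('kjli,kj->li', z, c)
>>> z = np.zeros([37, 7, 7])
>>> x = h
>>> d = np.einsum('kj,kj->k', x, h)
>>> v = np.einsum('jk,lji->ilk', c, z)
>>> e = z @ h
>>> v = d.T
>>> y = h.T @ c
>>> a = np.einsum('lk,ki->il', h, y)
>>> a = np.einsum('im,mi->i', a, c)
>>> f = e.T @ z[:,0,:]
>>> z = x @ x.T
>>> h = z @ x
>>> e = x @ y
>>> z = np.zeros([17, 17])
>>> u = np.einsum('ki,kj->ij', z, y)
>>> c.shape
(7, 3)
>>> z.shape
(17, 17)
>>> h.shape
(7, 17)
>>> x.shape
(7, 17)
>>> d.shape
(7,)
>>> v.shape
(7,)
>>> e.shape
(7, 3)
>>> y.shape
(17, 3)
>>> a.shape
(3,)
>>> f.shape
(17, 7, 7)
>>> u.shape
(17, 3)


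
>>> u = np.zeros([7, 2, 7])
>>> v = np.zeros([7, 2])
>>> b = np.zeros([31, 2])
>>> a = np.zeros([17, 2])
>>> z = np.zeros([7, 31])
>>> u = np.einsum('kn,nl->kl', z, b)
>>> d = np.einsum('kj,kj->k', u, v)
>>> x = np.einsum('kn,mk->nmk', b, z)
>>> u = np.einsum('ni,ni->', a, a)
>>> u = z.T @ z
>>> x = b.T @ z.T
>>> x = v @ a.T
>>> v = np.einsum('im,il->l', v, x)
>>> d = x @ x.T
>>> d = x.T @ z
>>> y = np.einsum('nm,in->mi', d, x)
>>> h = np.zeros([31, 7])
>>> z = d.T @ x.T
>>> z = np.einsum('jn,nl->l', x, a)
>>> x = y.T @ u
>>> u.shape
(31, 31)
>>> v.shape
(17,)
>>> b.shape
(31, 2)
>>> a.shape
(17, 2)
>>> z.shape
(2,)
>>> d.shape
(17, 31)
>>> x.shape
(7, 31)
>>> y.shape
(31, 7)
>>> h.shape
(31, 7)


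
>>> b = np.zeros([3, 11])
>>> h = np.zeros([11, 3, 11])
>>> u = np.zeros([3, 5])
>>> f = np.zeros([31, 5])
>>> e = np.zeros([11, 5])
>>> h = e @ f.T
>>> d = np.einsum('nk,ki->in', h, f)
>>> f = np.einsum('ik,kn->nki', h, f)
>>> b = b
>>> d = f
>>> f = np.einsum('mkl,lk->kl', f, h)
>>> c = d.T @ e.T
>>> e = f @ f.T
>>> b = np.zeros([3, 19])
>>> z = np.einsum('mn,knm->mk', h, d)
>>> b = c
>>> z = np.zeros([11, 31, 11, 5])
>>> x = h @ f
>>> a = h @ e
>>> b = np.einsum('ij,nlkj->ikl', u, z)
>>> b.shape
(3, 11, 31)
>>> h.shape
(11, 31)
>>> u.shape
(3, 5)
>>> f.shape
(31, 11)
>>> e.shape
(31, 31)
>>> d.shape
(5, 31, 11)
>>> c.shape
(11, 31, 11)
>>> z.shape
(11, 31, 11, 5)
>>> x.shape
(11, 11)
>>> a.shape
(11, 31)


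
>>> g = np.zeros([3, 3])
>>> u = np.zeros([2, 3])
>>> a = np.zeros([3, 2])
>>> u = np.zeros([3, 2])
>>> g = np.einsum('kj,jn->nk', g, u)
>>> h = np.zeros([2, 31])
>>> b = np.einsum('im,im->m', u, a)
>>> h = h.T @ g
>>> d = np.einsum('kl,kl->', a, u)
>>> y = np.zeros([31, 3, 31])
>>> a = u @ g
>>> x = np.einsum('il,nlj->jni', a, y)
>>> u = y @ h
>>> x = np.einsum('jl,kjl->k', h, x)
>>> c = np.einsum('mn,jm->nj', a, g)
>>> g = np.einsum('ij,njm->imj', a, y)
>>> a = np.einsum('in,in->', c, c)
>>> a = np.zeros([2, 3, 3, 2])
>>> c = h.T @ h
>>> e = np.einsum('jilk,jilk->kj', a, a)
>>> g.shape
(3, 31, 3)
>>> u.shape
(31, 3, 3)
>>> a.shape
(2, 3, 3, 2)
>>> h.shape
(31, 3)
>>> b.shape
(2,)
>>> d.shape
()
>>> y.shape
(31, 3, 31)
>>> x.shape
(31,)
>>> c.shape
(3, 3)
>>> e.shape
(2, 2)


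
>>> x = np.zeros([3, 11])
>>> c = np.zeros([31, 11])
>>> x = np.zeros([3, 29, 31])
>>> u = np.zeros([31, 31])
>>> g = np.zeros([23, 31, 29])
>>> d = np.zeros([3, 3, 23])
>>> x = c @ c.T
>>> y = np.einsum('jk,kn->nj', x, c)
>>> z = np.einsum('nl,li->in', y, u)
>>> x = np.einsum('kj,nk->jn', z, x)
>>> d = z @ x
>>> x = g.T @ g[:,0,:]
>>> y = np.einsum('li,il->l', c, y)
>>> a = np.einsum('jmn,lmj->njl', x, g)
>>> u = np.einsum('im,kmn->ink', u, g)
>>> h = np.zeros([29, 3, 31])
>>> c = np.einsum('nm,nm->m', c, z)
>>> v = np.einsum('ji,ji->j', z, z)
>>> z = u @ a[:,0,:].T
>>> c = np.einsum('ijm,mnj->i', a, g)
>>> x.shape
(29, 31, 29)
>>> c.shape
(29,)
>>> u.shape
(31, 29, 23)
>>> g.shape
(23, 31, 29)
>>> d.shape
(31, 31)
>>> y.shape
(31,)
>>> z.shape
(31, 29, 29)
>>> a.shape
(29, 29, 23)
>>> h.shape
(29, 3, 31)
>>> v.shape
(31,)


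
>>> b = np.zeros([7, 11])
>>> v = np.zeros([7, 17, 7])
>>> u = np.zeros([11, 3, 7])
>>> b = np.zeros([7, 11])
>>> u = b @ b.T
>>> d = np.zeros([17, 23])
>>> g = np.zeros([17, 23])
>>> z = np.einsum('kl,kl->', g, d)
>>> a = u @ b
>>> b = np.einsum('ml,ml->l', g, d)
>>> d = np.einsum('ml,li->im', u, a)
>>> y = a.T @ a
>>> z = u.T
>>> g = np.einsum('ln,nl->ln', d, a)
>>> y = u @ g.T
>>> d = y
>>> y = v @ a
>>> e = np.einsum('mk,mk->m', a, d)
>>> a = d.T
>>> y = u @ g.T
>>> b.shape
(23,)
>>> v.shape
(7, 17, 7)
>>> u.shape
(7, 7)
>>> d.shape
(7, 11)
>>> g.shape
(11, 7)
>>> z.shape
(7, 7)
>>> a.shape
(11, 7)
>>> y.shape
(7, 11)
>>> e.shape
(7,)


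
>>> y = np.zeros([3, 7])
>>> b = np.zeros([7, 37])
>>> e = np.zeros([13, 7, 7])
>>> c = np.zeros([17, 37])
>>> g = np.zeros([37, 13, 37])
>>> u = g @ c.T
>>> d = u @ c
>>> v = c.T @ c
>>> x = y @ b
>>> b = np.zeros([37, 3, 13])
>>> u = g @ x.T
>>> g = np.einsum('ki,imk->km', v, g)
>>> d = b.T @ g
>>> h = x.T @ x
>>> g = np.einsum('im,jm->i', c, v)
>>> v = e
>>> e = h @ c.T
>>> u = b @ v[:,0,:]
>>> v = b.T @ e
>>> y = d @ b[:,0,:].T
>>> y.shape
(13, 3, 37)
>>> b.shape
(37, 3, 13)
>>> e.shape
(37, 17)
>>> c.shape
(17, 37)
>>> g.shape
(17,)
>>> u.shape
(37, 3, 7)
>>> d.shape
(13, 3, 13)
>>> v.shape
(13, 3, 17)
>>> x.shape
(3, 37)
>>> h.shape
(37, 37)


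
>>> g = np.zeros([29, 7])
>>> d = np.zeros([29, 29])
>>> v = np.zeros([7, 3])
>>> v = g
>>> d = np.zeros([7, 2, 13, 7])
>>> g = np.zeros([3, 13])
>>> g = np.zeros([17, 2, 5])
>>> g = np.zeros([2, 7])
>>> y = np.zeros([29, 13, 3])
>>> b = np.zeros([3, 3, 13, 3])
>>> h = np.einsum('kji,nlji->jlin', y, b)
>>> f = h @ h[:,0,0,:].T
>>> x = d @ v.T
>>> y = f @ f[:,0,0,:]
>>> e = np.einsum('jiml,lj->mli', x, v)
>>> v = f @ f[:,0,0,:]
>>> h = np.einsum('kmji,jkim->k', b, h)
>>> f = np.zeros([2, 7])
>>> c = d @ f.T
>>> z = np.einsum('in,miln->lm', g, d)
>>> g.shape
(2, 7)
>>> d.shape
(7, 2, 13, 7)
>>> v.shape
(13, 3, 3, 13)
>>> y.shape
(13, 3, 3, 13)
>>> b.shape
(3, 3, 13, 3)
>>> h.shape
(3,)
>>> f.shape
(2, 7)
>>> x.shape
(7, 2, 13, 29)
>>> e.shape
(13, 29, 2)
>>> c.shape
(7, 2, 13, 2)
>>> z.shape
(13, 7)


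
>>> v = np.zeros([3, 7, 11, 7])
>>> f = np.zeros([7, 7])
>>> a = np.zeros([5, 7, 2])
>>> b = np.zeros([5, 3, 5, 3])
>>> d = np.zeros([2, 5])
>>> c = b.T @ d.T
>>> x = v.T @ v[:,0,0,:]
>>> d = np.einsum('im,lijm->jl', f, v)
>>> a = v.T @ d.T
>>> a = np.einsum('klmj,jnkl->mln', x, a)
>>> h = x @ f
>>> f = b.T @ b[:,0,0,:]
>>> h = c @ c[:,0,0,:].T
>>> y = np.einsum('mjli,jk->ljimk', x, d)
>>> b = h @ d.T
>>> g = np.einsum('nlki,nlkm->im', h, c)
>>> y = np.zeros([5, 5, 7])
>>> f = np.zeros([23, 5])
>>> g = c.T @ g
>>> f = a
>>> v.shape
(3, 7, 11, 7)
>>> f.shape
(7, 11, 11)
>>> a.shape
(7, 11, 11)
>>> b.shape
(3, 5, 3, 11)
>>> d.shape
(11, 3)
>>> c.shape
(3, 5, 3, 2)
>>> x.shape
(7, 11, 7, 7)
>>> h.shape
(3, 5, 3, 3)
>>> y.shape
(5, 5, 7)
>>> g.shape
(2, 3, 5, 2)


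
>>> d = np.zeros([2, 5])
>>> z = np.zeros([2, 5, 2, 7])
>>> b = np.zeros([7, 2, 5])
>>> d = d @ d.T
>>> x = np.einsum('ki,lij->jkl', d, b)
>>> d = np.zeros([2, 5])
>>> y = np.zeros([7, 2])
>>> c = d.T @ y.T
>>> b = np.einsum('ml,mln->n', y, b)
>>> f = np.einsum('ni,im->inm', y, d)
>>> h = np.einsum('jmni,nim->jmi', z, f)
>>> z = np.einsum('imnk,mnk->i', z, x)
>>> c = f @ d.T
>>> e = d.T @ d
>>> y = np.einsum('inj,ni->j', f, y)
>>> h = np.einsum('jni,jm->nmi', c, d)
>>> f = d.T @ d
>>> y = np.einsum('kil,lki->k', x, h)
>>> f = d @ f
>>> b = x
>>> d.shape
(2, 5)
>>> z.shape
(2,)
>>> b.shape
(5, 2, 7)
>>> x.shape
(5, 2, 7)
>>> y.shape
(5,)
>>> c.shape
(2, 7, 2)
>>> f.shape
(2, 5)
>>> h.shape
(7, 5, 2)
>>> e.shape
(5, 5)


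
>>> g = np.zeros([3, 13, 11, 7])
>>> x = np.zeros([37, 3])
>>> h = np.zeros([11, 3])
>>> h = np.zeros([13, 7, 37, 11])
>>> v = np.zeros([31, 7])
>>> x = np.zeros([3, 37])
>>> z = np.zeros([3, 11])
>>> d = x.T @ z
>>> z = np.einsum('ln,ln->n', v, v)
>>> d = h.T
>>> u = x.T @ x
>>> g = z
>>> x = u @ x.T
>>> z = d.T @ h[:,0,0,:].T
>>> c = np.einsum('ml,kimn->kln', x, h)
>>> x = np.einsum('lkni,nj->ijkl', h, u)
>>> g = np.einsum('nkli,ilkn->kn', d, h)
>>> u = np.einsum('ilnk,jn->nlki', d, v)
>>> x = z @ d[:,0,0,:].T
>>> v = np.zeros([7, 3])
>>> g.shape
(37, 11)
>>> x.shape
(13, 7, 37, 11)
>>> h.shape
(13, 7, 37, 11)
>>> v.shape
(7, 3)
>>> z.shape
(13, 7, 37, 13)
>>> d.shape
(11, 37, 7, 13)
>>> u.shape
(7, 37, 13, 11)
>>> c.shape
(13, 3, 11)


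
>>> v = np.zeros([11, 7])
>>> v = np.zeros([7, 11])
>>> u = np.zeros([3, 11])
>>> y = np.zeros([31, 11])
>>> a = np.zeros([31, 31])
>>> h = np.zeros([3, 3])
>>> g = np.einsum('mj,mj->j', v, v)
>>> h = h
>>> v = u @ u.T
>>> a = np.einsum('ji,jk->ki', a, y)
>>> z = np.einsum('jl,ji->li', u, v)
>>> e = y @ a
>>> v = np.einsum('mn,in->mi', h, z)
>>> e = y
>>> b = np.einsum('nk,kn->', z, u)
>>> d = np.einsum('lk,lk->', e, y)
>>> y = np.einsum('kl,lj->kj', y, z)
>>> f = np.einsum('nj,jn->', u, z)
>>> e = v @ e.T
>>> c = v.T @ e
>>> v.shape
(3, 11)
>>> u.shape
(3, 11)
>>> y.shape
(31, 3)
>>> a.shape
(11, 31)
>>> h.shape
(3, 3)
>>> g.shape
(11,)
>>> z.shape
(11, 3)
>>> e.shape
(3, 31)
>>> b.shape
()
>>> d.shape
()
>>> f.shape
()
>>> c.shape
(11, 31)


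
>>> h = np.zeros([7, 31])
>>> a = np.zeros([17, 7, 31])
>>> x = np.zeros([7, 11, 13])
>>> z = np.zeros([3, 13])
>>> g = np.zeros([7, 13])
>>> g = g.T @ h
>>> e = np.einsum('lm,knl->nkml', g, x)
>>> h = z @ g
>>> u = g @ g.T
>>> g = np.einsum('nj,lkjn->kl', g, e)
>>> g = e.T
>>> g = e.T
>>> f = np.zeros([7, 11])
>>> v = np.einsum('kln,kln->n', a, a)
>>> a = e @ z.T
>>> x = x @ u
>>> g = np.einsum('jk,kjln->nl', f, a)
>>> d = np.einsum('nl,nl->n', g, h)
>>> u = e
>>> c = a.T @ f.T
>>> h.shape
(3, 31)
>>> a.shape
(11, 7, 31, 3)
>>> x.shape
(7, 11, 13)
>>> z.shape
(3, 13)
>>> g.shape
(3, 31)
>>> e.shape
(11, 7, 31, 13)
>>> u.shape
(11, 7, 31, 13)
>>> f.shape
(7, 11)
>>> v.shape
(31,)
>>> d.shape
(3,)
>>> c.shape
(3, 31, 7, 7)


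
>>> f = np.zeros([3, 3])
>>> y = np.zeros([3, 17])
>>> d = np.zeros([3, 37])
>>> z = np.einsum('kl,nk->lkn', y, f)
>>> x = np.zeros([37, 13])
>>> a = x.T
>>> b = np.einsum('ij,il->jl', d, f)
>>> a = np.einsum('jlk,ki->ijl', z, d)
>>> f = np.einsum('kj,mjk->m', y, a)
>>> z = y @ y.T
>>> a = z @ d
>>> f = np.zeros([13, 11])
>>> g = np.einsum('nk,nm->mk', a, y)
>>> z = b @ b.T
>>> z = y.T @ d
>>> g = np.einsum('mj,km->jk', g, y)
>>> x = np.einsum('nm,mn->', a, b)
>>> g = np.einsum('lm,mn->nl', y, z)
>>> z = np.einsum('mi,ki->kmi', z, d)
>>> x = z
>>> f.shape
(13, 11)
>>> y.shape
(3, 17)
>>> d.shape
(3, 37)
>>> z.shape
(3, 17, 37)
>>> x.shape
(3, 17, 37)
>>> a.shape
(3, 37)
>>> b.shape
(37, 3)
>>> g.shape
(37, 3)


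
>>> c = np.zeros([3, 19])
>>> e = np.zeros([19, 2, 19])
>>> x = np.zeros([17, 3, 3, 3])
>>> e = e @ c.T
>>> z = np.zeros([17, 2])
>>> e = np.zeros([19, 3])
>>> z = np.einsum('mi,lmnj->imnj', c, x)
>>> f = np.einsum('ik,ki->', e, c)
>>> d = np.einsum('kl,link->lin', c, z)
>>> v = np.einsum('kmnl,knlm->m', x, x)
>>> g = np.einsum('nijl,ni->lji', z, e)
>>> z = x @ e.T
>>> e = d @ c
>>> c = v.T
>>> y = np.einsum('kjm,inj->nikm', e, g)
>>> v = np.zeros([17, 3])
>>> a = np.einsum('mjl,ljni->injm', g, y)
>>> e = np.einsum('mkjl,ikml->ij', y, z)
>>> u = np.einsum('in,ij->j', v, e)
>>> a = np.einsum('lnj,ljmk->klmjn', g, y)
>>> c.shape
(3,)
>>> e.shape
(17, 19)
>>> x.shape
(17, 3, 3, 3)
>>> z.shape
(17, 3, 3, 19)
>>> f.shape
()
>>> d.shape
(19, 3, 3)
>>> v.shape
(17, 3)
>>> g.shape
(3, 3, 3)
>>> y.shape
(3, 3, 19, 19)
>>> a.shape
(19, 3, 19, 3, 3)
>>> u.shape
(19,)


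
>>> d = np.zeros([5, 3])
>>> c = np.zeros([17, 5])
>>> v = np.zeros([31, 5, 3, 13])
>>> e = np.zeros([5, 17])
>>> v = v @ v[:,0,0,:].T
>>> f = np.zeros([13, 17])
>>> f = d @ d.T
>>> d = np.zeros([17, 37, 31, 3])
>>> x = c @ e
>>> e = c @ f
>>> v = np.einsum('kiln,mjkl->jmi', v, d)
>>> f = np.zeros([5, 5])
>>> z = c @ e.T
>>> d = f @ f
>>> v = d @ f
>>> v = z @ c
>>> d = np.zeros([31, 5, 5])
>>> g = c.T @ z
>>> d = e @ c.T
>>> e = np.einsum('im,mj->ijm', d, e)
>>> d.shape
(17, 17)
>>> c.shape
(17, 5)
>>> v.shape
(17, 5)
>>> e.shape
(17, 5, 17)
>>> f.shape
(5, 5)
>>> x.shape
(17, 17)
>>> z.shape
(17, 17)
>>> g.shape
(5, 17)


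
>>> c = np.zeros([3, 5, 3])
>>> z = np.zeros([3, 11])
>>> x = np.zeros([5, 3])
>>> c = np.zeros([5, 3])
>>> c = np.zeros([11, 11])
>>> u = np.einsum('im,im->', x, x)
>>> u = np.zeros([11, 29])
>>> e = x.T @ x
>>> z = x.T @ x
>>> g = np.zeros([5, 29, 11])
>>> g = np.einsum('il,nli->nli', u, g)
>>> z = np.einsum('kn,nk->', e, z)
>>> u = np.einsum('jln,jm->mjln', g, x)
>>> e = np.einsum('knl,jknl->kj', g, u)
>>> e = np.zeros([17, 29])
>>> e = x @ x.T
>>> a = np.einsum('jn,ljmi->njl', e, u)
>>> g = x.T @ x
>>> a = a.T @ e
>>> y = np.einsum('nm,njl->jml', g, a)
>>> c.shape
(11, 11)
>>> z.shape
()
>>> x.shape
(5, 3)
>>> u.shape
(3, 5, 29, 11)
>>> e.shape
(5, 5)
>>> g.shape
(3, 3)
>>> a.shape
(3, 5, 5)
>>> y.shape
(5, 3, 5)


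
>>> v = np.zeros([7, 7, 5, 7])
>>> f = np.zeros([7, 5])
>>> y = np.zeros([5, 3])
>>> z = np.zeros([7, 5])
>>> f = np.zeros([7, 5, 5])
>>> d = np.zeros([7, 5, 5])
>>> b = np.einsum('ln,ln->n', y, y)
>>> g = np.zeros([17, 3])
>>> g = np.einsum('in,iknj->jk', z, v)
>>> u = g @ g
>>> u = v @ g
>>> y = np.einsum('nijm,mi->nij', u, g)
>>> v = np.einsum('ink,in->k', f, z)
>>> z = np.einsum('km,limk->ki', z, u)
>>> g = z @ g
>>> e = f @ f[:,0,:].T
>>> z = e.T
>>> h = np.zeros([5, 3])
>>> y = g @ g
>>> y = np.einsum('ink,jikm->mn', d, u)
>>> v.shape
(5,)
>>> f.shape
(7, 5, 5)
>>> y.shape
(7, 5)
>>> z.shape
(7, 5, 7)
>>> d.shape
(7, 5, 5)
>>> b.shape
(3,)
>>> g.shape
(7, 7)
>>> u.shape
(7, 7, 5, 7)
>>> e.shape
(7, 5, 7)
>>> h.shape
(5, 3)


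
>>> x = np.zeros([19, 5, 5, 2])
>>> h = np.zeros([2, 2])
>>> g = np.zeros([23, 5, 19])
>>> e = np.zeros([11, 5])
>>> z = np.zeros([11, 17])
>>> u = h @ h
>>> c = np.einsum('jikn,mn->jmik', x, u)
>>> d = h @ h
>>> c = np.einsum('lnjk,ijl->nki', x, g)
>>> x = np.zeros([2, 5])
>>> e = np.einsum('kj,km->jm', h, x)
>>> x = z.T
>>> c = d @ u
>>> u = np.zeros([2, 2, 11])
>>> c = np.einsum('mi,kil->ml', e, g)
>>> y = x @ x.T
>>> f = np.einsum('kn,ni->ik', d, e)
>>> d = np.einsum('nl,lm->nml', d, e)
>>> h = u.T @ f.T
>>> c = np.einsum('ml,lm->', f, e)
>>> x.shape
(17, 11)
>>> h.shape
(11, 2, 5)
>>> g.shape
(23, 5, 19)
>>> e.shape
(2, 5)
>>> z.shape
(11, 17)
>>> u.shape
(2, 2, 11)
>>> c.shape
()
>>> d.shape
(2, 5, 2)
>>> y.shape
(17, 17)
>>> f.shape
(5, 2)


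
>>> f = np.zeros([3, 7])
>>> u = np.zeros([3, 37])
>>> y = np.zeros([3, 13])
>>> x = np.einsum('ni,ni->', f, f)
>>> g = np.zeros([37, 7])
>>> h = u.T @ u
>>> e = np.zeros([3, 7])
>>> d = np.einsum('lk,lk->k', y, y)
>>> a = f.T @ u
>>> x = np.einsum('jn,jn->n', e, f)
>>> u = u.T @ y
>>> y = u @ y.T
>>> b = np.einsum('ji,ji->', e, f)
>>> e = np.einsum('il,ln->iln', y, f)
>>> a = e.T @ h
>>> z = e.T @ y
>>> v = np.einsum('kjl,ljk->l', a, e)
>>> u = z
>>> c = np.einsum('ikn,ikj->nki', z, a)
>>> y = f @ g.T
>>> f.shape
(3, 7)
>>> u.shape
(7, 3, 3)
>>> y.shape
(3, 37)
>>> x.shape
(7,)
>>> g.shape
(37, 7)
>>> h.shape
(37, 37)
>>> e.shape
(37, 3, 7)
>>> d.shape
(13,)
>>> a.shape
(7, 3, 37)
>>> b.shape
()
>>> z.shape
(7, 3, 3)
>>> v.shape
(37,)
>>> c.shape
(3, 3, 7)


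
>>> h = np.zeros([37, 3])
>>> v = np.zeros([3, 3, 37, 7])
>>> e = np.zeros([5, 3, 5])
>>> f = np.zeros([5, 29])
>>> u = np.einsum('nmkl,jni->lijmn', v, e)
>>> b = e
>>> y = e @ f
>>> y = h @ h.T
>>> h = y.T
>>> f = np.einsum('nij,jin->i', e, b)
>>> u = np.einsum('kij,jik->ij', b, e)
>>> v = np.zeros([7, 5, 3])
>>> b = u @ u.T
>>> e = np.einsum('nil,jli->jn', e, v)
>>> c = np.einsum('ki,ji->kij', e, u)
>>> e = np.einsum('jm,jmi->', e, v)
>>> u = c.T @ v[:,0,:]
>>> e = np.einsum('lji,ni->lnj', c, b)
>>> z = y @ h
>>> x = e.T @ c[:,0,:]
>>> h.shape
(37, 37)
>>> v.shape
(7, 5, 3)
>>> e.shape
(7, 3, 5)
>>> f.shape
(3,)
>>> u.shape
(3, 5, 3)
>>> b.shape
(3, 3)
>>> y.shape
(37, 37)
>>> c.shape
(7, 5, 3)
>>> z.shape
(37, 37)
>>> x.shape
(5, 3, 3)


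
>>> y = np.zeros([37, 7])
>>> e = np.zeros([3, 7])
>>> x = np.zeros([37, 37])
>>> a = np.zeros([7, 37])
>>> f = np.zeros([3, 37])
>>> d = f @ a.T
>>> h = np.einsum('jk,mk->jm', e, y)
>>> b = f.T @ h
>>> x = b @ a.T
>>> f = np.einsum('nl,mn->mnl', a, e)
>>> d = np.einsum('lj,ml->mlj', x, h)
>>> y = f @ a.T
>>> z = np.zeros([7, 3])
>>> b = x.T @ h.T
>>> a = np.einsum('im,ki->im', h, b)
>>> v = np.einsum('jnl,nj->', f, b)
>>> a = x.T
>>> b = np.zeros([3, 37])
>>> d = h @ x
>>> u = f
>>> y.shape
(3, 7, 7)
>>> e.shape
(3, 7)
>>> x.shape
(37, 7)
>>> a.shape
(7, 37)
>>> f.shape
(3, 7, 37)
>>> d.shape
(3, 7)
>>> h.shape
(3, 37)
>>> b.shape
(3, 37)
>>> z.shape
(7, 3)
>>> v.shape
()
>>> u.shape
(3, 7, 37)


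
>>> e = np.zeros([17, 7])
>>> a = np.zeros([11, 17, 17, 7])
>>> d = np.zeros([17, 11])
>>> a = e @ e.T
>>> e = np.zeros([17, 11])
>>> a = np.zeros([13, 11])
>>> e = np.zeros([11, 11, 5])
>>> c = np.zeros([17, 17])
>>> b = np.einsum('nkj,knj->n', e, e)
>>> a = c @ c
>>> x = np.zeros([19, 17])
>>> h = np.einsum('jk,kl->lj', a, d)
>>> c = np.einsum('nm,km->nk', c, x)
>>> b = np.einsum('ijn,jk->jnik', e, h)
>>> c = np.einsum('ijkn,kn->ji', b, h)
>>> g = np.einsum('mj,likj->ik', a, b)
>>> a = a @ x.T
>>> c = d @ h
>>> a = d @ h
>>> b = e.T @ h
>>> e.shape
(11, 11, 5)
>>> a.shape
(17, 17)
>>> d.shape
(17, 11)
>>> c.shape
(17, 17)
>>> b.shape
(5, 11, 17)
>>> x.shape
(19, 17)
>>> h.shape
(11, 17)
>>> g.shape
(5, 11)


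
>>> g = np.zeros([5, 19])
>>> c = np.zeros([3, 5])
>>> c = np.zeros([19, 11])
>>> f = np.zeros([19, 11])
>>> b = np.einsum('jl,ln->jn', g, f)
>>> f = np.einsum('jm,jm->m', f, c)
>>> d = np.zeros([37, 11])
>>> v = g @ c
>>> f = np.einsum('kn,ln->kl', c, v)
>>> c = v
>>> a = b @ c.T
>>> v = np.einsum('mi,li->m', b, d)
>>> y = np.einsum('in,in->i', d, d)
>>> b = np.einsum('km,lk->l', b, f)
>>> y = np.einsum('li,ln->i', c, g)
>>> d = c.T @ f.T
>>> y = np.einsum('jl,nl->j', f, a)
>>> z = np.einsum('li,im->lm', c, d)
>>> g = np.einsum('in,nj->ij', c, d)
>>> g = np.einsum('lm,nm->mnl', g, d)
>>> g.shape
(19, 11, 5)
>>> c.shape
(5, 11)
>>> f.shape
(19, 5)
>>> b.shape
(19,)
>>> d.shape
(11, 19)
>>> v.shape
(5,)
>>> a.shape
(5, 5)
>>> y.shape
(19,)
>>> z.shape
(5, 19)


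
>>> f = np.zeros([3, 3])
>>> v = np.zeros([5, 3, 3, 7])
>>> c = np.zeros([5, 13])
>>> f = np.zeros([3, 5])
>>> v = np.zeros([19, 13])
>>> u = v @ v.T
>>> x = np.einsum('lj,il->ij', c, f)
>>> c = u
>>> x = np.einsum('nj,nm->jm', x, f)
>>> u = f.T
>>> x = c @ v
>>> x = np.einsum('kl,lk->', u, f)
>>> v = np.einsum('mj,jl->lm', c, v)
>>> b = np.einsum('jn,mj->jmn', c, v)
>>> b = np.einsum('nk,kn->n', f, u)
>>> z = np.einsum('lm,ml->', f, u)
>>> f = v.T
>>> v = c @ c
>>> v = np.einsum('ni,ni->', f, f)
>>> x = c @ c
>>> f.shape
(19, 13)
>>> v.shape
()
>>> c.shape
(19, 19)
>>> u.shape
(5, 3)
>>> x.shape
(19, 19)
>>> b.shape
(3,)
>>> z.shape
()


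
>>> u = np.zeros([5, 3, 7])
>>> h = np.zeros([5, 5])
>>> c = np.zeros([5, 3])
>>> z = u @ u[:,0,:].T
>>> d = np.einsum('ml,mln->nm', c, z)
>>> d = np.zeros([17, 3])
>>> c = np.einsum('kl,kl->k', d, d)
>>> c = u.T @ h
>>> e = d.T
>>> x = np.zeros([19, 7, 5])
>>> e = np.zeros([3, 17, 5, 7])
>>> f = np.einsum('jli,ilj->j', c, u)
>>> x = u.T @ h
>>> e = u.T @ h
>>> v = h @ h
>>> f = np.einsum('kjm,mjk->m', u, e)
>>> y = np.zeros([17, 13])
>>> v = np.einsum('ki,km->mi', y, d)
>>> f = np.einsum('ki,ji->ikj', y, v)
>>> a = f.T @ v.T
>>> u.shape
(5, 3, 7)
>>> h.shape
(5, 5)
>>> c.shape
(7, 3, 5)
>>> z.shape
(5, 3, 5)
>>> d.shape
(17, 3)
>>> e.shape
(7, 3, 5)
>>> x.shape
(7, 3, 5)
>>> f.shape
(13, 17, 3)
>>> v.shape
(3, 13)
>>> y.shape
(17, 13)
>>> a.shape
(3, 17, 3)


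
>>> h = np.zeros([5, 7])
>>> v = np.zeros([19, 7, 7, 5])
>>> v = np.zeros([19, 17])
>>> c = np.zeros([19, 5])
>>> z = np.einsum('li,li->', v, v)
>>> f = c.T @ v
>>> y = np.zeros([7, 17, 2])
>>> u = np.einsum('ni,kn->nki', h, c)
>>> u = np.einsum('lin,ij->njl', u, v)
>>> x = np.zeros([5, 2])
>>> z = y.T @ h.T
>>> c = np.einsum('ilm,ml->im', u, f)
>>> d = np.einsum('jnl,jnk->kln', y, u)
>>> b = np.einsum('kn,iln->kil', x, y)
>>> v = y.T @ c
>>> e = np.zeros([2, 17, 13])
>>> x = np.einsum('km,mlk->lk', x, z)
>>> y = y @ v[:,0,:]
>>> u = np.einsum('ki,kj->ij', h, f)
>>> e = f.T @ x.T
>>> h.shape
(5, 7)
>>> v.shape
(2, 17, 5)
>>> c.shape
(7, 5)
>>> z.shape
(2, 17, 5)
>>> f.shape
(5, 17)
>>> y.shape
(7, 17, 5)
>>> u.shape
(7, 17)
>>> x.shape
(17, 5)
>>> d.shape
(5, 2, 17)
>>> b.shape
(5, 7, 17)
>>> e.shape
(17, 17)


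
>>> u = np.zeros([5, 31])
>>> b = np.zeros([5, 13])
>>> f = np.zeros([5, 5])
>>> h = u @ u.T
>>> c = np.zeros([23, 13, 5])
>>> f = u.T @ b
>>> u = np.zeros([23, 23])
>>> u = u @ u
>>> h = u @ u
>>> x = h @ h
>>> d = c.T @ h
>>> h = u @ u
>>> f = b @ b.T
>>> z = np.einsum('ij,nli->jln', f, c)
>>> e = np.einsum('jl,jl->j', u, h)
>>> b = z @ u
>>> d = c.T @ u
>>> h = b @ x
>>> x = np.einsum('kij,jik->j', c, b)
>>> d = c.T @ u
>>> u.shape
(23, 23)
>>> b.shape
(5, 13, 23)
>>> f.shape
(5, 5)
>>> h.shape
(5, 13, 23)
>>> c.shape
(23, 13, 5)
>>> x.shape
(5,)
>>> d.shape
(5, 13, 23)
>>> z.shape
(5, 13, 23)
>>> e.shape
(23,)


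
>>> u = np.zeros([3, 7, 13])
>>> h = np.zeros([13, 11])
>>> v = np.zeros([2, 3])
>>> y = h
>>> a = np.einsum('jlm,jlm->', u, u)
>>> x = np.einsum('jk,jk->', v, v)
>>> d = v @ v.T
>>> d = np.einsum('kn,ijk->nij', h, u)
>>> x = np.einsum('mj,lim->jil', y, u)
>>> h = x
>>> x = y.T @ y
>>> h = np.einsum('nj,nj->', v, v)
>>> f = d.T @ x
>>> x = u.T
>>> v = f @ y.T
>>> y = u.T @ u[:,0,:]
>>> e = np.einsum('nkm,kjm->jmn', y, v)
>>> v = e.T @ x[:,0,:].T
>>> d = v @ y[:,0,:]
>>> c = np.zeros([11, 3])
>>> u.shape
(3, 7, 13)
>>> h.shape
()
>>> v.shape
(13, 13, 13)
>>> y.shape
(13, 7, 13)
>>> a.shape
()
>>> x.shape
(13, 7, 3)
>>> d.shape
(13, 13, 13)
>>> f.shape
(7, 3, 11)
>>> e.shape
(3, 13, 13)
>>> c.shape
(11, 3)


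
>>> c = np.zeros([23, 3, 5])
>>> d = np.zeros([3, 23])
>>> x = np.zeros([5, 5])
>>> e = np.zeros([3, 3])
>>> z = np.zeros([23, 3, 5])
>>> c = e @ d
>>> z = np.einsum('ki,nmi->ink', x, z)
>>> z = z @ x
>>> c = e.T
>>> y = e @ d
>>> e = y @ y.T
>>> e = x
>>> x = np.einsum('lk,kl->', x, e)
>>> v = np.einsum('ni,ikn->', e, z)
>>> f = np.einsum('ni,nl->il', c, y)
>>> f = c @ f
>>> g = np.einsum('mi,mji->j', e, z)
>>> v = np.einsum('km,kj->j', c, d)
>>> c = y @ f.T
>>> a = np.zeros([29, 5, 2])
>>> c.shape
(3, 3)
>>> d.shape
(3, 23)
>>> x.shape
()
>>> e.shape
(5, 5)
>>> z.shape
(5, 23, 5)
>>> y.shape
(3, 23)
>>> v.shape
(23,)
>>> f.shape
(3, 23)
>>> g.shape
(23,)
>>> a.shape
(29, 5, 2)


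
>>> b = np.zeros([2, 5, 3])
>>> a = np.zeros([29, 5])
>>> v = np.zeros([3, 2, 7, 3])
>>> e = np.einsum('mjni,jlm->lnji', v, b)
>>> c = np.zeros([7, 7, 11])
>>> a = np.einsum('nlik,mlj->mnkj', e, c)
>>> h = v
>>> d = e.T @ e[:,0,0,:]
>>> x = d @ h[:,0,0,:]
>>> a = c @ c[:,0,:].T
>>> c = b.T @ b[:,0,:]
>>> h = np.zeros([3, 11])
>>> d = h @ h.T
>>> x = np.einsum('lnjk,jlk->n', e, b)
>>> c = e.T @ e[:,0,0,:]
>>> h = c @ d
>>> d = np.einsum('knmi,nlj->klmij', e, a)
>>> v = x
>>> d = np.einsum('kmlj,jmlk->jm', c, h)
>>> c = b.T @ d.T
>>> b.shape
(2, 5, 3)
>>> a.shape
(7, 7, 7)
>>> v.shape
(7,)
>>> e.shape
(5, 7, 2, 3)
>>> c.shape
(3, 5, 3)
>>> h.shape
(3, 2, 7, 3)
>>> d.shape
(3, 2)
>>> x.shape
(7,)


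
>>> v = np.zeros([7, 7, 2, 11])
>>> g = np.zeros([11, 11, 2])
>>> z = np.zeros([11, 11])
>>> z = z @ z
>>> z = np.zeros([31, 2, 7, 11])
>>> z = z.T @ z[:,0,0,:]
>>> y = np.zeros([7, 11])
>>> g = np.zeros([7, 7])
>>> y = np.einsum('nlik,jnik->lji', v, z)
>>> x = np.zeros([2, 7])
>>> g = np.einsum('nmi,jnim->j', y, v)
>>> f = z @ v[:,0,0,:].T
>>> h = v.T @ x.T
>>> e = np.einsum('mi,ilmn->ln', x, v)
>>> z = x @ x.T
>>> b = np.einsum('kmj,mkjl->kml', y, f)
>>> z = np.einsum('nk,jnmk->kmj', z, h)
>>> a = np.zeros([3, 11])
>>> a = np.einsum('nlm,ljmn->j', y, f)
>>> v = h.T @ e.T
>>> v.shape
(2, 7, 2, 7)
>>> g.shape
(7,)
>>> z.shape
(2, 7, 11)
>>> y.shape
(7, 11, 2)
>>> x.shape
(2, 7)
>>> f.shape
(11, 7, 2, 7)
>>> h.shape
(11, 2, 7, 2)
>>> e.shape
(7, 11)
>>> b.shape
(7, 11, 7)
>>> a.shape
(7,)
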